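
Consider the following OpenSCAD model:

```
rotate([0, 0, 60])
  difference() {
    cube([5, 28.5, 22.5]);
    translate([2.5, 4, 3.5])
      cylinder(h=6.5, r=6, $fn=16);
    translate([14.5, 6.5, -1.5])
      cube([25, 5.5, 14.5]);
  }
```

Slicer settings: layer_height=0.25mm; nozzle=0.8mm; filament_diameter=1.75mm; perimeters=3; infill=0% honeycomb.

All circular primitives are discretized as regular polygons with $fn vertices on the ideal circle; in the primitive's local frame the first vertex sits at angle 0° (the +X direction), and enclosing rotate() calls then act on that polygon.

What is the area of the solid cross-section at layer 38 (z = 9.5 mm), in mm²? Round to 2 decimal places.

93.76 mm²

At z = 9.5 mm: the cube (footprint 5×28.5) is included at this height (area 142.50 mm²); the r=6 cylinder at (2.5, 4) contributes a regular 16-gon of circumradius 6 (area = (16/2)·6.000²·sin(360°/16) = 110.21 mm²); the 25×5.5 cube at (14.5, 6.5) contributes its full rectangle (area 137.50 mm²); After the difference (first − rest): starting from the 5×28.5 cube (142.50 mm²), the r=6 cylinder at (2.5, 4) partially overlaps it — only the 48.74 mm² overlap (of its 110.21 mm²) is removed, clipping the outline; the 25×5.5 cube at (14.5, 6.5) misses the remaining region (no effect) — area = 93.76 mm²; (whole slice rotated 60° about Z — lengths, areas and connectivity unchanged). Overall, the cross-section is a single solid region. Net area = 93.76 mm².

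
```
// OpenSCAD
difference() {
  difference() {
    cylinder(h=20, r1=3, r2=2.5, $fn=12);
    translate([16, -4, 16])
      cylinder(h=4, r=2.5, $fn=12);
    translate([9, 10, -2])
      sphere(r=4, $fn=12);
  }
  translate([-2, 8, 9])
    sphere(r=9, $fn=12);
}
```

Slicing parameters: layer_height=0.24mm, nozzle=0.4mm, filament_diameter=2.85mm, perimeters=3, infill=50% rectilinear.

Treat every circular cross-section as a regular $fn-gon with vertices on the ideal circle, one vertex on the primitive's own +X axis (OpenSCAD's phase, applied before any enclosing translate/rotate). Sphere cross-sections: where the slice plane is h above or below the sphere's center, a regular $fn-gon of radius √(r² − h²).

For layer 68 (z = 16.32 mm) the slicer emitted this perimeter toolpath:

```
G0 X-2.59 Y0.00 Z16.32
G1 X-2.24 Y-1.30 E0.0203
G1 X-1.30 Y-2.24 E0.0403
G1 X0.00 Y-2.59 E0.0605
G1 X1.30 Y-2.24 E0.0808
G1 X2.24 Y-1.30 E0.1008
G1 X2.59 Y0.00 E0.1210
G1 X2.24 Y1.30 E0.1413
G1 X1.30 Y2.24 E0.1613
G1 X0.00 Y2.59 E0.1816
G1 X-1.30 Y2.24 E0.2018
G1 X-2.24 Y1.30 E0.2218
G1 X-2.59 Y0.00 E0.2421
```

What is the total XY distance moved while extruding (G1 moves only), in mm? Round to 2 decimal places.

Sum the Euclidean lengths of each G1 segment: total = 16.09 mm.

16.09 mm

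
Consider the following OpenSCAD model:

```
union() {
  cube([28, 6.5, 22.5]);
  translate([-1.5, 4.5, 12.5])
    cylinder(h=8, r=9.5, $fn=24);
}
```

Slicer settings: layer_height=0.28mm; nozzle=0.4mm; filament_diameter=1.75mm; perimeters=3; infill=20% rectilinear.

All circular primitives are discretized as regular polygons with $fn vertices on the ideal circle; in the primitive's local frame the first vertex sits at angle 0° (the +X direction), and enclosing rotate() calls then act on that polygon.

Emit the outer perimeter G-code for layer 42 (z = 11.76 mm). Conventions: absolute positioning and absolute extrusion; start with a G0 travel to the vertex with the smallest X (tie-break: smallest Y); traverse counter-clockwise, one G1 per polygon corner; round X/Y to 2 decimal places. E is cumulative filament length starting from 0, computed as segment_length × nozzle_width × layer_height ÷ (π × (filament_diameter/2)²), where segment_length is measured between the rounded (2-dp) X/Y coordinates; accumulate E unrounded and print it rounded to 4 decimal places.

At z = 11.76 mm: the cube is present — its section is the full 28×6.5 rectangle; the cylinder at (-1.5, 4.5) is absent (z outside [12.5, 20.5]); Combining (union): only the 28×6.5 cube is present, so the union is just that shape — 1 connected region. The outline is a single polygon with 4 vertices. Extrusion per mm of travel: 0.4 × 0.28 / (π × 0.875²) = 0.046564. Accumulating E over each segment gives final E = 3.2129.

G0 X0.00 Y0.00 Z11.76
G1 X28.00 Y0.00 E1.3038
G1 X28.00 Y6.50 E1.6065
G1 X0.00 Y6.50 E2.9103
G1 X0.00 Y0.00 E3.2129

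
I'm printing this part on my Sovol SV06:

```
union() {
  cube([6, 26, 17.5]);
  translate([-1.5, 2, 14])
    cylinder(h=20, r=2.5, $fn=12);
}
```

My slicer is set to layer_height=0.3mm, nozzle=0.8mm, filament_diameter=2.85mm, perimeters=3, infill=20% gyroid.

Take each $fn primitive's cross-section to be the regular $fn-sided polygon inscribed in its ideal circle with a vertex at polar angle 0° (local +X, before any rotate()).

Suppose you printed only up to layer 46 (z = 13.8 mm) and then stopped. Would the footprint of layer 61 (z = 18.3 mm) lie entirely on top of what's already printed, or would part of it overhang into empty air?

part overhangs

Compare the two slices. At z = 13.8: the cube is present — its section is the full 6×26 rectangle (area 156.00 mm²); the cylinder at (-1.5, 2) is absent (z outside [14, 34]); Combining (union): only the 6×26 cube is present, so the union is just that shape — area = 156.00 mm². At z = 18.3: the cube is not intersected at this z (z outside [0, 17.5]); the cylinder at (-1.5, 2): section is a regular 12-gon, circumradius r=2.5 (area = (12/2)·2.500²·sin(360°/12) = 18.75 mm²); Merging all regions: only the r=2.5 cylinder at (-1.5, 2) is present, so the union is just that shape — area = 18.75 mm². Checking containment: at z = 18.3 the cross-section extends beyond the z = 13.8 cross-section by about 16.23 mm².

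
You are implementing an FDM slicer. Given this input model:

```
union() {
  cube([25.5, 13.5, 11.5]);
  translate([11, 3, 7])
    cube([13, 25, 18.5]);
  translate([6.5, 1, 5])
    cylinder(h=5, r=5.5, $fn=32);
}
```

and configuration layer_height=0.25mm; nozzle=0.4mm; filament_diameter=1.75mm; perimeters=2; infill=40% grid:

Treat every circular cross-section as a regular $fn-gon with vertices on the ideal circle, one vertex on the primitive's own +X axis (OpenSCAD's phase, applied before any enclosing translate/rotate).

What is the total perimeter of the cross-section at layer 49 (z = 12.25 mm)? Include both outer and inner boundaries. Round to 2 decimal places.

At z = 12.25 mm: the cube is not intersected at this z (z outside [0, 11.5]); the cube at (11, 3) is present — its section is the full 13×25 rectangle (perimeter 76.00 mm); the cylinder at (6.5, 1) is not intersected at this z (z outside [5, 10]); Merging all regions: only the 13×25 cube at (11, 3) is present, so the union is just that shape — boundary = 76.00 mm. Overall, the cross-section is a single solid region. Total boundary length (outer) = 76.00 mm.

76.00 mm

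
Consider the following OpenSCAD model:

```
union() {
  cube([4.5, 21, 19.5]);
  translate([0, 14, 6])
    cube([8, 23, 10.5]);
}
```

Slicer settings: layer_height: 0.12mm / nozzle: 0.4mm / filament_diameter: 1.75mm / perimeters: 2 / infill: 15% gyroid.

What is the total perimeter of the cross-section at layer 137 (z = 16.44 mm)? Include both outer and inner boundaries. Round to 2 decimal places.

At z = 16.44 mm: the 4.5×21 cube contributes its full rectangle (perimeter 51.00 mm); the 8×23 cube at (0, 14) contributes its full rectangle (perimeter 62.00 mm); Combining (union): the regions partially overlap (shared area 31.50 mm²), so the edge portions inside another operand are dropped and the merged outline is re-measured after clipping — boundary = 90.00 mm. Overall, the cross-section is a single solid region. Total boundary length (outer) = 90.00 mm.

90.00 mm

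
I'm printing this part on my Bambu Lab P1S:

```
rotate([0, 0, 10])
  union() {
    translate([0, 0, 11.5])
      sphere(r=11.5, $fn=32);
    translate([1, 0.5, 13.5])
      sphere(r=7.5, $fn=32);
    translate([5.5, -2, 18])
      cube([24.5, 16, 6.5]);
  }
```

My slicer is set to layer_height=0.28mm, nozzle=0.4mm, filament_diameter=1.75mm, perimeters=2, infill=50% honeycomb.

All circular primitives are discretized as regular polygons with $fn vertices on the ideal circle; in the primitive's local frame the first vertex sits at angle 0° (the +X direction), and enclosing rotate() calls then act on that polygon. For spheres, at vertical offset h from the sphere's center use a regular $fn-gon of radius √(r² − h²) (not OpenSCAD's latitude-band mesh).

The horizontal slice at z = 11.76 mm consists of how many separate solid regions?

At z = 11.76 mm: the r=11.5 sphere slices to a regular 32-gon of circumradius 11.497 (√(r²−h²) with h=0.26 from center); the sphere at (1, 0.5): section is a regular 32-gon, circumradius = √(r²−h²) = √(7.5²−1.74²) = 7.295; the cube at (5.5, -2) is absent (z outside [18, 24.5]); Combining (union): the r=7.5 sphere at (1, 0.5) lies entirely inside the r=11.5 sphere, so the union is just the r=11.5 sphere — 1 connected region; (rotated 10° about Z; rotation is an isometry so areas/perimeters/island counts are preserved). The result has 1 disconnected region.

1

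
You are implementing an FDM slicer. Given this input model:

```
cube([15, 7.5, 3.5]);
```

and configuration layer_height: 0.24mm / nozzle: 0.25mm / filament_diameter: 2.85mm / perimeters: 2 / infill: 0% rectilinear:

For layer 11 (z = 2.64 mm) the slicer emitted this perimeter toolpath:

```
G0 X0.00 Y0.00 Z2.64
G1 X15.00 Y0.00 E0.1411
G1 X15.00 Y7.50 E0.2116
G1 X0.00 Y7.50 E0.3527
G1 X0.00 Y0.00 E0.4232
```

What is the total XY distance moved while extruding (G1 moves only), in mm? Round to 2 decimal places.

45.00 mm

Sum the Euclidean lengths of each G1 segment: total = 45.00 mm.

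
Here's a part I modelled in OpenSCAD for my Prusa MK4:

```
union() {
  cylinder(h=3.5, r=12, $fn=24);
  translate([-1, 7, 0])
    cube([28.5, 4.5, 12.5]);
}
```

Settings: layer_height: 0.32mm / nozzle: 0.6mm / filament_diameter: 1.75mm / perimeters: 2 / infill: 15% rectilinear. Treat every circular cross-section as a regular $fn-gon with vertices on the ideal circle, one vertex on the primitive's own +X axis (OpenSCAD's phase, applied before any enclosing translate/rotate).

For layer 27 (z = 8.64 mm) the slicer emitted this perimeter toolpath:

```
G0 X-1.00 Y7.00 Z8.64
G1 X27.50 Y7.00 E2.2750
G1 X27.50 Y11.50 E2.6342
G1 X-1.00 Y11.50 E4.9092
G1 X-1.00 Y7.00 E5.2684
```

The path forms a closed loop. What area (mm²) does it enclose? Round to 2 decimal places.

128.25 mm²

Apply the shoelace formula to the sequence of (X, Y) vertices; enclosed area = 128.25 mm².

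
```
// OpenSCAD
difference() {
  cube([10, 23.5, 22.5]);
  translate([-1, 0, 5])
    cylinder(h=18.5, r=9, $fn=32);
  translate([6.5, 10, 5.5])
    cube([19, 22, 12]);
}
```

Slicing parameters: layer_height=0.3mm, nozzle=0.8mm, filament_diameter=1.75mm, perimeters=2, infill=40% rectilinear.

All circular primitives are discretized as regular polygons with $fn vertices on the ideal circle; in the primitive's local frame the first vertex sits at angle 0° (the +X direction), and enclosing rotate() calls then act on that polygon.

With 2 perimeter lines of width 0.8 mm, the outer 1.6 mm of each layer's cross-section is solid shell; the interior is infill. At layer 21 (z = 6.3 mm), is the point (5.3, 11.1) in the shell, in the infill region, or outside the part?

At z = 6.3 mm: the 10×23.5 cube contributes its full rectangle; the cylinder at (-1, 0): section is a regular 32-gon, circumradius r=9; the cube at (6.5, 10) (footprint 19×22) is included at this height; Taking the first minus the rest: starting from the 10×23.5 cube, the r=9 cylinder at (-1, 0) partially overlaps it — only the 54.26 mm² overlap (of its 252.84 mm²) is removed, clipping the outline; the 19×22 cube at (6.5, 10) partially overlaps it — only the 47.25 mm² overlap (of its 418.00 mm²) is removed, clipping the outline — 1 connected region. Overall, the cross-section is a single solid region. The nearest boundary edge runs (6.50, 23.50)→(6.50, 10.00); distance from the point to it = 1.20 mm. The point is inside the cross-section, 1.20 mm from the nearest boundary — within the 1.6 mm shell band (2 × 0.8).

shell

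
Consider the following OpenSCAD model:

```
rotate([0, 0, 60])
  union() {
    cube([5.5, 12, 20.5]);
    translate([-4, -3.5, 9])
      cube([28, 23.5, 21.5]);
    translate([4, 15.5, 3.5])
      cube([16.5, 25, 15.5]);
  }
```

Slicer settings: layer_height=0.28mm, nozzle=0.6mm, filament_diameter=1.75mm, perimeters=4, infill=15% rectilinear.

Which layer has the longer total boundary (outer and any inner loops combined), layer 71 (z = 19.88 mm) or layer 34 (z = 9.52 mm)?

layer 34 (z = 9.52 mm)

Layer 71 (z = 19.88): the 5.5×12 cube contributes its full rectangle (perimeter 35.00 mm); the cube at (-4, -3.5) is present — its section is the full 28×23.5 rectangle (perimeter 103.00 mm); the cube at (4, 15.5) is not intersected at this z (z outside [3.5, 19]); Taking the union: the 5.5×12 cube lies entirely inside the 28×23.5 cube at (-4, -3.5), so the union is just the 28×23.5 cube at (-4, -3.5) — boundary = 103.00 mm; (rotated 60° about Z; rotation is an isometry so areas/perimeters/island counts are preserved). So its perimeter = 103.00 mm. Layer 34 (z = 9.52): the cube (footprint 5.5×12) is included at this height (perimeter 35.00 mm); the cube at (-4, -3.5) is present — its section is the full 28×23.5 rectangle (perimeter 103.00 mm); the cube at (4, 15.5) is present — its section is the full 16.5×25 rectangle (perimeter 83.00 mm); Combining (union): the regions partially overlap (shared area 140.25 mm²), so the edge portions inside another operand are dropped and the merged outline is re-measured after clipping — boundary = 144.00 mm; (rotated 60° about Z; rotation is an isometry so areas/perimeters/island counts are preserved). So its perimeter = 144.00 mm. Layer 34 is larger (144.00 vs 103.00 mm).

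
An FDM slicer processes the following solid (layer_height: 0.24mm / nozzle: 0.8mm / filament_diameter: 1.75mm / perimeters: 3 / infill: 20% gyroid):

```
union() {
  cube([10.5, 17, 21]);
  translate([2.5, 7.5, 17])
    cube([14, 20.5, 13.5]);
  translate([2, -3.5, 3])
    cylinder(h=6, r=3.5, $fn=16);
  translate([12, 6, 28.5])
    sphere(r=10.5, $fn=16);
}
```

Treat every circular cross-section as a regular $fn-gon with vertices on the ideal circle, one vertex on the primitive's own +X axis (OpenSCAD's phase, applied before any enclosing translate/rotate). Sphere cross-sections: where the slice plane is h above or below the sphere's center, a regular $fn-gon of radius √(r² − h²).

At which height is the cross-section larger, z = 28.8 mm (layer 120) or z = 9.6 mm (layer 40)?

layer 120 (z = 28.8 mm)

Layer 120 (z = 28.8): the cube is not intersected at this z (z outside [0, 21]); the cube at (2.5, 7.5) is present — its section is the full 14×20.5 rectangle (area 287.00 mm²); the cylinder at (2, -3.5) does not reach this height (z outside [3, 9]); the r=10.5 sphere at (12, 6) slices to a regular 16-gon of circumradius 10.496 (√(r²−h²) with h=0.3 from center) (area = (16/2)·10.496²·sin(360°/16) = 337.25 mm²); Merging all regions: the regions partially overlap — summed areas 624.25 mm² minus the doubly-counted overlap 106.05 mm² gives 518.20 mm² — area = 518.20 mm². So its area = 518.20 mm². Layer 40 (z = 9.6): the 10.5×17 cube contributes its full rectangle (area 178.50 mm²); the cube at (2.5, 7.5) does not reach this height (z outside [17, 30.5]); the cylinder at (2, -3.5) does not reach this height (z outside [3, 9]); the sphere at (12, 6) does not reach this height (|z−center|=18.900 > r=10.5); Merging all regions: only the 10.5×17 cube is present, so the union is just that shape — area = 178.50 mm². So its area = 178.50 mm². Layer 120 is larger (518.20 vs 178.50 mm²).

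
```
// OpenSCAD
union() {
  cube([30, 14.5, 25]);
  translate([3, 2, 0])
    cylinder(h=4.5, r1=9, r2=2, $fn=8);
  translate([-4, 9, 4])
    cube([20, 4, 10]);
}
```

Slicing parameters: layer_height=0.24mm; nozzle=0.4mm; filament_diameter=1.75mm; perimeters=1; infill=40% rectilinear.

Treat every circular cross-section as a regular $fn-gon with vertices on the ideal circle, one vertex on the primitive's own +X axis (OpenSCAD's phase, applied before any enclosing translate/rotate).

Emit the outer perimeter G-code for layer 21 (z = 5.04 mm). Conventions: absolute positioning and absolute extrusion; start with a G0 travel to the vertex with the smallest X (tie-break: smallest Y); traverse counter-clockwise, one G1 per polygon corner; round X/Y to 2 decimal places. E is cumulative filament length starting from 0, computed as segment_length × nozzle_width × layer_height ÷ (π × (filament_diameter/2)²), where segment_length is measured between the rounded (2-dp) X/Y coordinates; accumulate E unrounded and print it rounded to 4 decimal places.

G0 X-4.00 Y9.00 Z5.04
G1 X0.00 Y9.00 E0.1596
G1 X0.00 Y0.00 E0.5189
G1 X30.00 Y0.00 E1.7162
G1 X30.00 Y14.50 E2.2949
G1 X0.00 Y14.50 E3.4923
G1 X0.00 Y13.00 E3.5522
G1 X-4.00 Y13.00 E3.7118
G1 X-4.00 Y9.00 E3.8715

At z = 5.04 mm: the cube is present — its section is the full 30×14.5 rectangle; the cone at (3, 2) is not intersected at this z (z outside [0, 4.5]); the cube at (-4, 9) (footprint 20×4) is included at this height; Taking the union: the regions partially overlap (shared area 64.00 mm²), so overlapping operands fuse into one piece — 1 connected region. The outline is a single polygon with 8 vertices. Extrusion per mm of travel: 0.4 × 0.24 / (π × 0.875²) = 0.039912. Accumulating E over each segment gives final E = 3.8715.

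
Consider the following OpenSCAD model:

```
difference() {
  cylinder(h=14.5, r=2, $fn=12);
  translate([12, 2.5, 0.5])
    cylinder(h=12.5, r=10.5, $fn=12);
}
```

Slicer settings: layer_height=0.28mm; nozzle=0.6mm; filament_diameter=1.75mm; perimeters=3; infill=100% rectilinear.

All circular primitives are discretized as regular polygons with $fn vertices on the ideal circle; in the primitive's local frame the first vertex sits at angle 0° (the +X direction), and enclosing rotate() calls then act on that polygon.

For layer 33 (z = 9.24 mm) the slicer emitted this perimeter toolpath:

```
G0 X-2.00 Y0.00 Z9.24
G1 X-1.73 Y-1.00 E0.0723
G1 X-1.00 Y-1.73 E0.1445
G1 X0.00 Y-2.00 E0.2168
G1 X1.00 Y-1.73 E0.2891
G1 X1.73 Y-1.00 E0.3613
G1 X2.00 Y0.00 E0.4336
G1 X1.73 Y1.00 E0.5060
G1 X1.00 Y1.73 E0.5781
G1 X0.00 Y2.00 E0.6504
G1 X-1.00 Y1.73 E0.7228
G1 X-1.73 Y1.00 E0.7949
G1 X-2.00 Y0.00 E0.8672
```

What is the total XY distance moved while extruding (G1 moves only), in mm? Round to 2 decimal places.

12.42 mm

Sum the Euclidean lengths of each G1 segment: total = 12.42 mm.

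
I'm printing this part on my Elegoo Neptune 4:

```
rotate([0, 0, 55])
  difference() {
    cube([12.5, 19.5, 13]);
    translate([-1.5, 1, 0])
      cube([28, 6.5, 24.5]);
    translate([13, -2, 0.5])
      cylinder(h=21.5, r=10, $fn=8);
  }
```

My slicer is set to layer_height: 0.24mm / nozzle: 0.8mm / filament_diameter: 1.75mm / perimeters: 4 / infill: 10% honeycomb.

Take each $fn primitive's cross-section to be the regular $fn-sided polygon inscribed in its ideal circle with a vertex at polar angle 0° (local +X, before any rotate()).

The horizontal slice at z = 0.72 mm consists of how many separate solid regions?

2

At z = 0.72 mm: the cube (footprint 12.5×19.5) is included at this height; the cube at (-1.5, 1) is present — its section is the full 28×6.5 rectangle; the cylinder at (13, -2): section is a regular 8-gon, circumradius r=10; Taking the first minus the rest: starting from the 12.5×19.5 cube, the 28×6.5 cube at (-1.5, 1) partially overlaps it — only the 81.25 mm² overlap (of its 182.00 mm²) is removed, clipping the outline; the r=10 cylinder at (13, -2) partially overlaps it — only the 8.57 mm² overlap (of its 282.84 mm²) is removed, clipping the outline — 2 connected regions; (whole slice rotated 55° about Z — lengths, areas and connectivity unchanged). The result has 2 disconnected regions.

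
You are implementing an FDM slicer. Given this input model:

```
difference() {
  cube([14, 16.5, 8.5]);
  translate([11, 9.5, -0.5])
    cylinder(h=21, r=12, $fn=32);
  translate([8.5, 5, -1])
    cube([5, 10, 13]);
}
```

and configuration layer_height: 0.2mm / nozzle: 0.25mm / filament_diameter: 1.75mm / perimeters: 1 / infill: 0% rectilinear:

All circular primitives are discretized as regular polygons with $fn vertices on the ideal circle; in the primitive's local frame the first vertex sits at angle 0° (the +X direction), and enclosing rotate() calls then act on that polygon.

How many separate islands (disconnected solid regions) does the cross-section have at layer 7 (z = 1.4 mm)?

2

At z = 1.4 mm: the cube is present — its section is the full 14×16.5 rectangle; the r=12 cylinder at (11, 9.5) gives a regular 32-gon of circumradius 12 (constant along its height); the cube at (8.5, 5) is present — its section is the full 5×10 rectangle; Subtracting the remaining from the first: starting from the 14×16.5 cube, the r=12 cylinder at (11, 9.5) partially overlaps it — only the 222.26 mm² overlap (of its 449.49 mm²) is removed, clipping the outline; the 5×10 cube at (8.5, 5) misses the remaining region (no effect) — 2 connected regions. Overall, the cross-section has 2 separate islands. Island count = 2.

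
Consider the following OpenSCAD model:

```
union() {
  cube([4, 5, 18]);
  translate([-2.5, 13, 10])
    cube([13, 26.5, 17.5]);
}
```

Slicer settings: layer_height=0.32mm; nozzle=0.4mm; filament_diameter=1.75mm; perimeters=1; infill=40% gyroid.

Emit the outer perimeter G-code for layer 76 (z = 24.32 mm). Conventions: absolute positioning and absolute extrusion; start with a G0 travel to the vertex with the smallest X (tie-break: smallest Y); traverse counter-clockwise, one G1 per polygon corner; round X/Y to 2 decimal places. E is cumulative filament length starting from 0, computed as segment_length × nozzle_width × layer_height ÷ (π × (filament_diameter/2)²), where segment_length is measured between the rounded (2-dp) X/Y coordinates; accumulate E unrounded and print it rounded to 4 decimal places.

At z = 24.32 mm: the cube does not reach this height (z outside [0, 18]); the cube at (-2.5, 13) (footprint 13×26.5) is included at this height; Combining (union): only the 13×26.5 cube at (-2.5, 13) is present, so the union is just that shape — 1 connected region. The outline is a single polygon with 4 vertices. Extrusion per mm of travel: 0.4 × 0.32 / (π × 0.875²) = 0.053216. Accumulating E over each segment gives final E = 4.2041.

G0 X-2.50 Y13.00 Z24.32
G1 X10.50 Y13.00 E0.6918
G1 X10.50 Y39.50 E2.1020
G1 X-2.50 Y39.50 E2.7939
G1 X-2.50 Y13.00 E4.2041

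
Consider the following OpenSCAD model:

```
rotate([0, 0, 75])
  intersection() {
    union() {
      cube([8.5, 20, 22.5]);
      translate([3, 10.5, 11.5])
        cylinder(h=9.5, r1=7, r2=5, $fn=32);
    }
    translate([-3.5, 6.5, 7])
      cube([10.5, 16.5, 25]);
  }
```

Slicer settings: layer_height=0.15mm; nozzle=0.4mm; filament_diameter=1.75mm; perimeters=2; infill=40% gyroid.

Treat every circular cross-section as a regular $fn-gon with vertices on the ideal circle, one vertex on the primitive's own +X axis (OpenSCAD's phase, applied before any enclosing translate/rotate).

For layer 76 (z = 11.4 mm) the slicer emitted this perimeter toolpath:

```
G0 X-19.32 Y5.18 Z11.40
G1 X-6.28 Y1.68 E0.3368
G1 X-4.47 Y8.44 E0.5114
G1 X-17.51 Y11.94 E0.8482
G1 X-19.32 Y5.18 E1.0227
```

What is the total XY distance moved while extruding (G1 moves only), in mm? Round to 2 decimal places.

41.00 mm

Sum the Euclidean lengths of each G1 segment: total = 41.00 mm.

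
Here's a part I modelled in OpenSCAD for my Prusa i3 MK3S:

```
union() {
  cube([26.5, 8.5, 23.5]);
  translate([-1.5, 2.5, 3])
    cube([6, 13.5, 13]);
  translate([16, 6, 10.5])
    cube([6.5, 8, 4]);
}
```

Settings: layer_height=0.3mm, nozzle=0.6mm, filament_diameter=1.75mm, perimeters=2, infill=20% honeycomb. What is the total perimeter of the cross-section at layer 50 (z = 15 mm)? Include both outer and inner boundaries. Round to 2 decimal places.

At z = 15 mm: the 26.5×8.5 cube contributes its full rectangle (perimeter 70.00 mm); the cube at (-1.5, 2.5) (footprint 6×13.5) is included at this height (perimeter 39.00 mm); the cube at (16, 6) does not reach this height (z outside [10.5, 14.5]); Taking the union: the regions partially overlap (shared area 27.00 mm²), so the edge portions inside another operand are dropped and the merged outline is re-measured after clipping — boundary = 88.00 mm. Overall, the cross-section is a single solid region. Total boundary length (outer) = 88.00 mm.

88.00 mm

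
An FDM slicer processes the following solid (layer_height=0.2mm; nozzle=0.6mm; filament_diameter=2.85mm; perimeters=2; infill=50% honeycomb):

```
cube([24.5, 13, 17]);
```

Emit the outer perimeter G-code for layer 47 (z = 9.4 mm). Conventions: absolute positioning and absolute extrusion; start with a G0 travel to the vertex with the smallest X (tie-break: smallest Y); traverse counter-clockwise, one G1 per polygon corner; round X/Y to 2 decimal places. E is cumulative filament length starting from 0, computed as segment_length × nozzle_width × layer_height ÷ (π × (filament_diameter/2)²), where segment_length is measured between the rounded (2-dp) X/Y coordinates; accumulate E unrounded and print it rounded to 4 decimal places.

At z = 9.4 mm: the 24.5×13 cube contributes its full rectangle. The outline is a single polygon with 4 vertices. Extrusion per mm of travel: 0.6 × 0.2 / (π × 1.425²) = 0.018811. Accumulating E over each segment gives final E = 1.4108.

G0 X0.00 Y0.00 Z9.40
G1 X24.50 Y0.00 E0.4609
G1 X24.50 Y13.00 E0.7054
G1 X0.00 Y13.00 E1.1663
G1 X0.00 Y0.00 E1.4108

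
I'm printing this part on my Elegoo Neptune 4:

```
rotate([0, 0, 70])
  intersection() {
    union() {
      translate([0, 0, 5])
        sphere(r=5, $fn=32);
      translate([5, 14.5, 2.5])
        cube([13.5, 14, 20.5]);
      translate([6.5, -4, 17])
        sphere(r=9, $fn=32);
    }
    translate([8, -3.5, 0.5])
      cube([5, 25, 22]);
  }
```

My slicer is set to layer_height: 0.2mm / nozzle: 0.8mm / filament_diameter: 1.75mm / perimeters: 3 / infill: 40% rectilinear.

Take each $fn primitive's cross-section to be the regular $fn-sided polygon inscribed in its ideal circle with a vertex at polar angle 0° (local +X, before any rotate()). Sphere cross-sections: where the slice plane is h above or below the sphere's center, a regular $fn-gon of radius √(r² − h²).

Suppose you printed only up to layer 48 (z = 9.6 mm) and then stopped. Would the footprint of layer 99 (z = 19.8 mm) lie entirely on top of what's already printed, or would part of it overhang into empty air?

part overhangs

Compare the two slices. At z = 9.6: the sphere: section is a regular 32-gon, circumradius = √(r²−h²) = √(5²−4.6²) = 1.960 (area = (32/2)·1.960²·sin(360°/32) = 11.99 mm²); the cube at (5, 14.5) (footprint 13.5×14) is included at this height (area 189.00 mm²); the r=9 sphere at (6.5, -4) slices to a regular 32-gon of circumradius 5.122 (√(r²−h²) with h=7.4 from center) (area = (32/2)·5.122²·sin(360°/32) = 81.91 mm²); Combining (union): the 3 present regions are separate (no shared area or edge), so areas and boundary lengths simply add and each stays a separate island — area = 282.89 mm²; the cube at (8, -3.5) is present — its section is the full 5×25 rectangle (area 125.00 mm²); Keeping only the common overlap: the 5×25 cube at (8, -3.5) partially overlaps that combined region; clipping to the common part keeps 46.13 mm² — area = 46.13 mm²; (rotated 70° about Z; rotation is an isometry so areas/perimeters/island counts are preserved). At z = 19.8: the sphere does not reach this height (|z−center|=14.800 > r=5); the cube at (5, 14.5) is present — its section is the full 13.5×14 rectangle (area 189.00 mm²); the sphere at (6.5, -4): section is a regular 32-gon, circumradius = √(r²−h²) = √(9²−2.8²) = 8.553 (area = (32/2)·8.553²·sin(360°/32) = 228.36 mm²); Taking the union: the 2 present regions are separate (no shared area or edge), so areas and boundary lengths simply add and each stays a separate island — area = 417.36 mm²; the 5×25 cube at (8, -3.5) contributes its full rectangle (area 125.00 mm²); After intersecting: the 5×25 cube at (8, -3.5) partially overlaps the result so far; clipping to the common part keeps 69.22 mm² — area = 69.22 mm²; (rotated 70° about Z; rotation is an isometry so areas/perimeters/island counts are preserved). Checking containment: at z = 19.8 the cross-section extends beyond the z = 9.6 cross-section by about 23.09 mm².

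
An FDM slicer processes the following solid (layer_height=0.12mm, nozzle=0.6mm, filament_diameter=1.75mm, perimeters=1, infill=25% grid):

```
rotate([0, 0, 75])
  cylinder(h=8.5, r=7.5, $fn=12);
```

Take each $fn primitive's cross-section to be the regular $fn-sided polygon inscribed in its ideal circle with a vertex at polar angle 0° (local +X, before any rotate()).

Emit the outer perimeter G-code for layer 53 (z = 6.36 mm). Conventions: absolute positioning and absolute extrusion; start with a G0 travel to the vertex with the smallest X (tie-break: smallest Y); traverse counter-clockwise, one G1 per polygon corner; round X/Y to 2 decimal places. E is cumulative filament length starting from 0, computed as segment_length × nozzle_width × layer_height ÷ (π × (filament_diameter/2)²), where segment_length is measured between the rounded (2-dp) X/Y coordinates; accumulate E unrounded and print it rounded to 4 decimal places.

At z = 6.36 mm: the r=7.5 cylinder gives a regular 12-gon of circumradius 7.5 (constant along its height); (rotated 75° about Z; rotation is an isometry so areas/perimeters/island counts are preserved). The outline is a single polygon with 12 vertices. Extrusion per mm of travel: 0.6 × 0.12 / (π × 0.875²) = 0.029934. Accumulating E over each segment gives final E = 1.3937.

G0 X-7.24 Y-1.94 Z6.36
G1 X-5.30 Y-5.30 E0.1161
G1 X-1.94 Y-7.24 E0.2323
G1 X1.94 Y-7.24 E0.3484
G1 X5.30 Y-5.30 E0.4646
G1 X7.24 Y-1.94 E0.5807
G1 X7.24 Y1.94 E0.6968
G1 X5.30 Y5.30 E0.8130
G1 X1.94 Y7.24 E0.9291
G1 X-1.94 Y7.24 E1.0453
G1 X-5.30 Y5.30 E1.1614
G1 X-7.24 Y1.94 E1.2776
G1 X-7.24 Y-1.94 E1.3937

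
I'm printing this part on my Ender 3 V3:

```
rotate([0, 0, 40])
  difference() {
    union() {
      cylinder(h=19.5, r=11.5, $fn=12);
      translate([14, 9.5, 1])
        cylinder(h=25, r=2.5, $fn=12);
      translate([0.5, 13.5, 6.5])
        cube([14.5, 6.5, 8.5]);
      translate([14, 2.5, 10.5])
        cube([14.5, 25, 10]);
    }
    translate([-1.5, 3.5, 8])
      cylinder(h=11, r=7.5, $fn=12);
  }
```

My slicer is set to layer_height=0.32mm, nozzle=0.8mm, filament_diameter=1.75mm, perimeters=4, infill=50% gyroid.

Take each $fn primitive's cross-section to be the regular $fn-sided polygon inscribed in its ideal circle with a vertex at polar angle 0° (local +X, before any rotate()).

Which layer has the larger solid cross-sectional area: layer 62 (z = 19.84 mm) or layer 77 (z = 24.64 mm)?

layer 62 (z = 19.84 mm)

Layer 62 (z = 19.84): the cylinder does not reach this height (z outside [0, 19.5]); the cylinder at (14, 9.5): section is a regular 12-gon, circumradius r=2.5 (area = (12/2)·2.500²·sin(360°/12) = 18.75 mm²); the cube at (0.5, 13.5) is absent (z outside [6.5, 15]); the cube at (14, 2.5) (footprint 14.5×25) is included at this height (area 362.50 mm²); Merging all regions: the regions partially overlap — summed areas 381.25 mm² minus the doubly-counted overlap 9.38 mm² gives 371.88 mm² — area = 371.88 mm²; the cylinder at (-1.5, 3.5) does not reach this height (z outside [8, 19]); After the difference (first − rest): none of the subtracted shapes is present at this height, so that combined region is unchanged — area = 371.88 mm²; (whole slice rotated 40° about Z — lengths, areas and connectivity unchanged). So its area = 371.88 mm². Layer 77 (z = 24.64): the cylinder is absent (z outside [0, 19.5]); the cylinder at (14, 9.5): section is a regular 12-gon, circumradius r=2.5 (area = (12/2)·2.500²·sin(360°/12) = 18.75 mm²); the cube at (0.5, 13.5) does not reach this height (z outside [6.5, 15]); the cube at (14, 2.5) is not intersected at this z (z outside [10.5, 20.5]); Combining (union): only the r=2.5 cylinder at (14, 9.5) is present, so the union is just that shape — area = 18.75 mm²; the cylinder at (-1.5, 3.5) is not intersected at this z (z outside [8, 19]); Taking the first minus the rest: none of the subtracted shapes is present at this height, so that combined region is unchanged — area = 18.75 mm²; (rotated 40° about Z; rotation is an isometry so areas/perimeters/island counts are preserved). So its area = 18.75 mm². Layer 62 is larger (371.88 vs 18.75 mm²).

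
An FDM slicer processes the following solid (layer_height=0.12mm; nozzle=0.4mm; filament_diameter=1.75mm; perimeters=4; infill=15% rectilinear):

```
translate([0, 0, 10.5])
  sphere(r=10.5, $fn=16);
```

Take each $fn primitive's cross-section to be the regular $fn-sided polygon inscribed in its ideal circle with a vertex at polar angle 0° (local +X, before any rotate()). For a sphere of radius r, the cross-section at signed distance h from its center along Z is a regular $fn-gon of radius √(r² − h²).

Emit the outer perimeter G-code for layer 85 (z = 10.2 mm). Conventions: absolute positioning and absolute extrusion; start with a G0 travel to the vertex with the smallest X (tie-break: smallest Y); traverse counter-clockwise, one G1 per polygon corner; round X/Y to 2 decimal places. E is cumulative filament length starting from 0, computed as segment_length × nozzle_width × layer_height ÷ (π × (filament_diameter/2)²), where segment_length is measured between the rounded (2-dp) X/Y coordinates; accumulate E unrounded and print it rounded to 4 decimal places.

G0 X-10.50 Y0.00 Z10.20
G1 X-9.70 Y-4.02 E0.0818
G1 X-7.42 Y-7.42 E0.1635
G1 X-4.02 Y-9.70 E0.2452
G1 X0.00 Y-10.50 E0.3270
G1 X4.02 Y-9.70 E0.4088
G1 X7.42 Y-7.42 E0.4905
G1 X9.70 Y-4.02 E0.5722
G1 X10.50 Y0.00 E0.6540
G1 X9.70 Y4.02 E0.7358
G1 X7.42 Y7.42 E0.8175
G1 X4.02 Y9.70 E0.8991
G1 X0.00 Y10.50 E0.9809
G1 X-4.02 Y9.70 E1.0627
G1 X-7.42 Y7.42 E1.1444
G1 X-9.70 Y4.02 E1.2261
G1 X-10.50 Y0.00 E1.3079

At z = 10.2 mm: the r=10.5 sphere slices to a regular 16-gon of circumradius 10.496 (√(r²−h²) with h=0.3 from center). The outline is a single polygon with 16 vertices. Extrusion per mm of travel: 0.4 × 0.12 / (π × 0.875²) = 0.019956. Accumulating E over each segment gives final E = 1.3079.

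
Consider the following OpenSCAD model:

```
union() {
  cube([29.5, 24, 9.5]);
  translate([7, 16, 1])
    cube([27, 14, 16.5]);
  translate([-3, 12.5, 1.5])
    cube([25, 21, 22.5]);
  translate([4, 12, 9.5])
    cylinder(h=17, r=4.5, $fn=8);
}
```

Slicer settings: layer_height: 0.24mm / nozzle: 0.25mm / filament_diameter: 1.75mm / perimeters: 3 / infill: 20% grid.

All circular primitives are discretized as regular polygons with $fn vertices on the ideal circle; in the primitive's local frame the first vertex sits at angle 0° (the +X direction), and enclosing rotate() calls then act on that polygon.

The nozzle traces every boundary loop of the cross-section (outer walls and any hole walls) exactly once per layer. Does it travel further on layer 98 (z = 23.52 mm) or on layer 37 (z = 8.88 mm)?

Layer 98 (z = 23.52): the cube does not reach this height (z outside [0, 9.5]); the cube at (7, 16) is absent (z outside [1, 17.5]); the cube at (-3, 12.5) is present — its section is the full 25×21 rectangle (perimeter 92.00 mm); the r=4.5 cylinder at (4, 12) gives a regular 8-gon of circumradius 4.5 (constant along its height) (perimeter = 2·8·4.500·sin(180°/8) = 27.55 mm); Combining (union): the regions partially overlap (shared area 24.24 mm²), so the edge portions inside another operand are dropped and the merged outline is re-measured after clipping — boundary = 98.27 mm. So its perimeter = 98.27 mm. Layer 37 (z = 8.88): the cube (footprint 29.5×24) is included at this height (perimeter 107.00 mm); the cube at (7, 16) (footprint 27×14) is included at this height (perimeter 82.00 mm); the cube at (-3, 12.5) (footprint 25×21) is included at this height (perimeter 92.00 mm); the cylinder at (4, 12) does not reach this height (z outside [9.5, 26.5]); Taking the union: the regions partially overlap (shared area 523.00 mm²), so the edge portions inside another operand are dropped and the merged outline is re-measured after clipping — boundary = 141.00 mm. So its perimeter = 141.00 mm. Layer 37 is larger (141.00 vs 98.27 mm).

layer 37 (z = 8.88 mm)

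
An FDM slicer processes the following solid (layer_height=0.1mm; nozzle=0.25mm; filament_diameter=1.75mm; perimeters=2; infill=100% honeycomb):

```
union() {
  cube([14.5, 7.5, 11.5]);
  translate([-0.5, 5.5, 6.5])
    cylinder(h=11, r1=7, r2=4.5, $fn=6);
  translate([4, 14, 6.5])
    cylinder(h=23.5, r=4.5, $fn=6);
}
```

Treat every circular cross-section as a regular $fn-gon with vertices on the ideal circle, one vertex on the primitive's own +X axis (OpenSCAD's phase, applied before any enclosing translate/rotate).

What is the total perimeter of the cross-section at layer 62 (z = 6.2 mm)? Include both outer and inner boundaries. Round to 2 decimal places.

44.00 mm

At z = 6.2 mm: the cube is present — its section is the full 14.5×7.5 rectangle (perimeter 44.00 mm); the cone at (-0.5, 5.5) is not intersected at this z (z outside [6.5, 17.5]); the cylinder at (4, 14) does not reach this height (z outside [6.5, 30]); Combining (union): only the 14.5×7.5 cube is present, so the union is just that shape — boundary = 44.00 mm. Overall, the cross-section is a single solid region. Total boundary length (outer) = 44.00 mm.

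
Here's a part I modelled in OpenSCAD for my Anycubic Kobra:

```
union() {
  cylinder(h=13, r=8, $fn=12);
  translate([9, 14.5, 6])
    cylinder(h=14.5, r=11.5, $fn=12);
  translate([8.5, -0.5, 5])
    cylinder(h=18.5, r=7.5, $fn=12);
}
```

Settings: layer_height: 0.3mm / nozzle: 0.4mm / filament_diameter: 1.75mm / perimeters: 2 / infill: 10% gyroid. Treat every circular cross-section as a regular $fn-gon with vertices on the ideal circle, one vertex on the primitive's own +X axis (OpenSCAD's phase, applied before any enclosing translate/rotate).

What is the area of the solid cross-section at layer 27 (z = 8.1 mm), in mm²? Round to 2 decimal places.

666.90 mm²

At z = 8.1 mm: the r=8 cylinder contributes a regular 12-gon of circumradius 8 (area = (12/2)·8.000²·sin(360°/12) = 192.00 mm²); the cylinder at (9, 14.5): section is a regular 12-gon, circumradius r=11.5 (area = (12/2)·11.500²·sin(360°/12) = 396.75 mm²); the r=7.5 cylinder at (8.5, -0.5) contributes a regular 12-gon of circumradius 7.5 (area = (12/2)·7.500²·sin(360°/12) = 168.75 mm²); Merging all regions: the regions partially overlap — summed areas 757.50 mm² minus the doubly-counted overlap 90.60 mm² gives 666.90 mm² — area = 666.90 mm². Overall, the cross-section is a single solid region. Net area = 666.90 mm².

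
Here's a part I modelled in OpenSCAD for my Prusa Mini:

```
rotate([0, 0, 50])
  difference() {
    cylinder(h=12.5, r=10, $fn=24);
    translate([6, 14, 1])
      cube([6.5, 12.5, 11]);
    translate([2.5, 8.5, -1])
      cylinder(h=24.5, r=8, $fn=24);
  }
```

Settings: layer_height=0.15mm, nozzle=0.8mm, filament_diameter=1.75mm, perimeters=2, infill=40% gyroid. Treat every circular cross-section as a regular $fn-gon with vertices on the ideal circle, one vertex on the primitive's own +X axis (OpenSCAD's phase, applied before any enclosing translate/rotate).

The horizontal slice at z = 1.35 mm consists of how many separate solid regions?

At z = 1.35 mm: the r=10 cylinder gives a regular 24-gon of circumradius 10 (constant along its height); the 6.5×12.5 cube at (6, 14) contributes its full rectangle; the r=8 cylinder at (2.5, 8.5) gives a regular 24-gon of circumradius 8 (constant along its height); Subtracting the remaining from the first: starting from the r=10 cylinder, the 6.5×12.5 cube at (6, 14) misses the remaining region (no effect); the r=8 cylinder at (2.5, 8.5) partially overlaps it — only the 98.35 mm² overlap (of its 198.77 mm²) is removed, clipping the outline — 1 connected region; (whole slice rotated 50° about Z — lengths, areas and connectivity unchanged). The result has 1 disconnected region.

1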